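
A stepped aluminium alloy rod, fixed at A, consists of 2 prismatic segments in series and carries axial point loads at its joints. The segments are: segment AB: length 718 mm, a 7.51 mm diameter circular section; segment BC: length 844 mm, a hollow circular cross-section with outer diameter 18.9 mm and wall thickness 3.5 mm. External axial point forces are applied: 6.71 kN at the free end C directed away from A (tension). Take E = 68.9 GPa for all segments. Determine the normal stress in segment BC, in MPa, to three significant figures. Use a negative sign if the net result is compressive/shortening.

39.6 MPa

Internal axial forces (sectioning from the free end, tension +): N_BC = 6.71 kN, N_AB = 6.71 kN.
A_BC = 169.3 mm².
σ_BC = N_BC/A_BC = 6710/169.3 = 39.63 MPa.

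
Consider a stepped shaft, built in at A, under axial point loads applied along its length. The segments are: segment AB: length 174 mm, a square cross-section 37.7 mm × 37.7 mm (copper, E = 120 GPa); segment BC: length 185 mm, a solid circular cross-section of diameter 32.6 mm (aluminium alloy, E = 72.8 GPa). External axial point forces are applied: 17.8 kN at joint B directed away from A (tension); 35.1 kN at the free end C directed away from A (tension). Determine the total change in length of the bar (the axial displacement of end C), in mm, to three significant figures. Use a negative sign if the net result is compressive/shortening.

0.161 mm

Internal axial forces (sectioning from the free end, tension +): N_BC = 35.1 kN, N_AB = 52.9 kN.
A_AB = 1421 mm².
A_BC = 834.7 mm².
δ_AB = 52900·174/(1421·120000) = 0.05397 mm
δ_BC = 35100·185/(834.7·72800) = 0.1069 mm
δ = Σδ_i = 0.1608 mm.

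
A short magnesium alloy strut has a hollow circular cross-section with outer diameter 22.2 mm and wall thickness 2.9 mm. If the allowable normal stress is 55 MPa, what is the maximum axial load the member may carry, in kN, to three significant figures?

9.67 kN

A = 175.8 mm².
P_max = σ_allow · A = 55 · 175.8 = 9671 N = 9.671 kN.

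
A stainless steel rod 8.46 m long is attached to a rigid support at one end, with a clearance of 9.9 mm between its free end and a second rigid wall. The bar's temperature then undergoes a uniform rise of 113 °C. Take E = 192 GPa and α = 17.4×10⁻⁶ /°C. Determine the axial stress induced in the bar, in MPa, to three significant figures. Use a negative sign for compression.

-153 MPa

Free thermal expansion αLΔT = 17.4e-6 · 8460 · 113 = 16.63 mm.
The walls engage after the gap closes; constrained expansion = 16.63 − 9.9 = 6.734 mm.
The walls impose strain ε = −(6.734)/8460 = -7.9599e-04; σ = Eε = 192000 · -7.9599e-04 = -152.8 MPa.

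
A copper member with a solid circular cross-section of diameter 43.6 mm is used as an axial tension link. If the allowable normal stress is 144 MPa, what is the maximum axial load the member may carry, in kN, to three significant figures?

215 kN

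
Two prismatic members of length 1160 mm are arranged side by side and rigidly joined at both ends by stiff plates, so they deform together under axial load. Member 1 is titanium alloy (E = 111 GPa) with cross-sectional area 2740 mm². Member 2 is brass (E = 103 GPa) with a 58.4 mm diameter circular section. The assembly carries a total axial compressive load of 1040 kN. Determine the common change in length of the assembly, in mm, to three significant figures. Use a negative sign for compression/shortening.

A_2 = 2679 mm².
Equal strain + equilibrium ⇒ each member carries load in proportion to AE: A₁E₁ = 304100000 N, A₂E₂ = 275900000 N, ΣAE = 580000000 N.
δ = PL/ΣAE = -1040000·1160/580000000 = -2.08 mm.

-2.08 mm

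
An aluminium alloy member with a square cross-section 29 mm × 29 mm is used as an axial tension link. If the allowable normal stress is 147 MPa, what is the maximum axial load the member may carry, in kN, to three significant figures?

A = 841 mm².
P_max = σ_allow · A = 147 · 841 = 123600 N = 123.6 kN.

124 kN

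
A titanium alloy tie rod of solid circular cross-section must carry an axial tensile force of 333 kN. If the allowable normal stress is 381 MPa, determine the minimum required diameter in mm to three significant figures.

Required area A ≥ P/σ_allow = 333000/381 = 874 mm².
For a solid circular section, d ≥ √(4A/π) = 33.36 mm.

33.4 mm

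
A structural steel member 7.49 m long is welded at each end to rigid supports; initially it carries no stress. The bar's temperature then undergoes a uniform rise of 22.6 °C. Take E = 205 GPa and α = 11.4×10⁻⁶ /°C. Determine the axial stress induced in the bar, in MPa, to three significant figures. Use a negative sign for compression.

-52.8 MPa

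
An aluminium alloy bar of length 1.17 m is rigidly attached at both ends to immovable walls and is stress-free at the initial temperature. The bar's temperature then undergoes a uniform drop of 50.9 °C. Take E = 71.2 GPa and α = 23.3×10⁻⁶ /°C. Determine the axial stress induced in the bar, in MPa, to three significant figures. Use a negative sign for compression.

84.4 MPa

Free thermal expansion αLΔT = 23.3e-6 · 1170 · -50.9 = -1.388 mm.
The walls impose strain ε = −(-1.388)/1170 = 1.1860e-03; σ = Eε = 71200 · 1.1860e-03 = 84.44 MPa.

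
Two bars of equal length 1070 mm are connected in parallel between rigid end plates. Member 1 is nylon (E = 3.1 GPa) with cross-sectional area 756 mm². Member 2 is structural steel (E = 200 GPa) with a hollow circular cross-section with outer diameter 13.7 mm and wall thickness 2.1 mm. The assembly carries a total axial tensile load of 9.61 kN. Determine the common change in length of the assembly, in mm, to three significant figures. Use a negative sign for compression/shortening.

0.583 mm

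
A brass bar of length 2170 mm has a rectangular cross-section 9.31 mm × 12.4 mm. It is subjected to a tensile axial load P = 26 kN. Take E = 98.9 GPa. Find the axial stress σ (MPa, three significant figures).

225 MPa

A = 115.4 mm².
σ = N/A = 26000/115.4 = 225.2 MPa.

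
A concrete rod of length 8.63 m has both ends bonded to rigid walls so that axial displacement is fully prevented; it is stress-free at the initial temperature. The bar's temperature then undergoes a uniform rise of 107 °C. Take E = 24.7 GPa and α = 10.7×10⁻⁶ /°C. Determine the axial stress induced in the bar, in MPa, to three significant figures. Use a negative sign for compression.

-28.3 MPa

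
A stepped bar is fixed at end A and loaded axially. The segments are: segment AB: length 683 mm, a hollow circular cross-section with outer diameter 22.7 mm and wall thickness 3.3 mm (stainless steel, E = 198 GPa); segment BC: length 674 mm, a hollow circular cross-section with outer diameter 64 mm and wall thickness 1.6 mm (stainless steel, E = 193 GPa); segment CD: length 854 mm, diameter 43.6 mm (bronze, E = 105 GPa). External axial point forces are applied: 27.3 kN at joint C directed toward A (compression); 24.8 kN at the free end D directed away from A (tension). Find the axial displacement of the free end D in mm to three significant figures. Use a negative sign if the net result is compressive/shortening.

0.0644 mm

Internal axial forces (sectioning from the free end, tension +): N_CD = 24.8 kN, N_BC = -2.5 kN, N_AB = -2.5 kN.
A_AB = 201.1 mm².
A_BC = 313.7 mm².
A_CD = 1493 mm².
δ_AB = -2500·683/(201.1·198000) = -0.04288 mm
δ_BC = -2500·674/(313.7·193000) = -0.02783 mm
δ_CD = 24800·854/(1493·105000) = 0.1351 mm
δ = Σδ_i = 0.06439 mm.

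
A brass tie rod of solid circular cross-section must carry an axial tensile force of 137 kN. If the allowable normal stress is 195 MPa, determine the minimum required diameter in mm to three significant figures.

Required area A ≥ P/σ_allow = 137000/195 = 702.6 mm².
For a solid circular section, d ≥ √(4A/π) = 29.91 mm.

29.9 mm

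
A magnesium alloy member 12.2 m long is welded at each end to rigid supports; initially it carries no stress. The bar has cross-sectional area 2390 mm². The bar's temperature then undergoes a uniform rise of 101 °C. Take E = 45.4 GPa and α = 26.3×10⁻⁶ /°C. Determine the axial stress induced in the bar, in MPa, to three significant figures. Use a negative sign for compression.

-121 MPa

Free thermal expansion αLΔT = 26.3e-6 · 12200 · 101 = 32.41 mm.
The walls impose strain ε = −(32.41)/12200 = -2.6563e-03; σ = Eε = 45400 · -2.6563e-03 = -120.6 MPa.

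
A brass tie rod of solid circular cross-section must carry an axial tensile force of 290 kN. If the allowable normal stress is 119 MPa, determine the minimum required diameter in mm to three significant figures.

Required area A ≥ P/σ_allow = 290000/119 = 2437 mm².
For a solid circular section, d ≥ √(4A/π) = 55.7 mm.

55.7 mm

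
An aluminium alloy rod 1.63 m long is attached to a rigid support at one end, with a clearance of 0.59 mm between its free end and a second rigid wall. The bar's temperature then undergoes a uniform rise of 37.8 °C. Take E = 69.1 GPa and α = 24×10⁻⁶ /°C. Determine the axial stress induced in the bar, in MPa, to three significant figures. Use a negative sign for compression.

-37.7 MPa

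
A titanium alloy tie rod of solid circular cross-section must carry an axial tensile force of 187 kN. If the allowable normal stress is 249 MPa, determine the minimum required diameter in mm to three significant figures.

Required area A ≥ P/σ_allow = 187000/249 = 751 mm².
For a solid circular section, d ≥ √(4A/π) = 30.92 mm.

30.9 mm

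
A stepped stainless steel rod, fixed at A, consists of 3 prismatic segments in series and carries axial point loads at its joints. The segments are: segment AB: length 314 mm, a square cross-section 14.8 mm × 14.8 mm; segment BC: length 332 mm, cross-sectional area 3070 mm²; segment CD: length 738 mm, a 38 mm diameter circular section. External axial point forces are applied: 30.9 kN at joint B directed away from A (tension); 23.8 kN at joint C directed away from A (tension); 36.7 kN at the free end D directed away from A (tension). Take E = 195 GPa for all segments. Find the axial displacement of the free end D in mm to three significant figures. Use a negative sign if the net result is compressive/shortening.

0.828 mm

Internal axial forces (sectioning from the free end, tension +): N_CD = 36.7 kN, N_BC = 60.5 kN, N_AB = 91.4 kN.
A_AB = 219 mm².
A_CD = 1134 mm².
δ_AB = 91400·314/(219·195000) = 0.6719 mm
δ_BC = 60500·332/(3070·195000) = 0.03355 mm
δ_CD = 36700·738/(1134·195000) = 0.1225 mm
δ = Σδ_i = 0.8279 mm.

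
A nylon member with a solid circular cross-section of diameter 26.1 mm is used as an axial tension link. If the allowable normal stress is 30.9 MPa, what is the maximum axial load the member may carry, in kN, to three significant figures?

16.5 kN

A = 535 mm².
P_max = σ_allow · A = 30.9 · 535 = 16530 N = 16.53 kN.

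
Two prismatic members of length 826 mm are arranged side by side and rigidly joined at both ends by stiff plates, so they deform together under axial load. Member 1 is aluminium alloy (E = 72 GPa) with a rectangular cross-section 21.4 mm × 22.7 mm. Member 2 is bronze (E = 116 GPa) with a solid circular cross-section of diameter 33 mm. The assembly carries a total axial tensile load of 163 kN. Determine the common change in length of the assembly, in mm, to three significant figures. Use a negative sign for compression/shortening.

A_1 = 485.8 mm².
A_2 = 855.3 mm².
Equal strain + equilibrium ⇒ each member carries load in proportion to AE: A₁E₁ = 34980000 N, A₂E₂ = 99210000 N, ΣAE = 134200000 N.
δ = PL/ΣAE = 163000·826/134200000 = 1.003 mm.

1.00 mm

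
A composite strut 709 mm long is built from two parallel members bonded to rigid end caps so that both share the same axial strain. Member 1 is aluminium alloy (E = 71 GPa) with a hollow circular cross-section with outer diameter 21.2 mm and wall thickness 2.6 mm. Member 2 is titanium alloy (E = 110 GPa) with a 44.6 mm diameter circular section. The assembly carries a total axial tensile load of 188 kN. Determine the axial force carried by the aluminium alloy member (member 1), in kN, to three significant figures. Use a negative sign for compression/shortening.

11.1 kN

A_1 = 151.9 mm².
A_2 = 1562 mm².
Equal strain + equilibrium ⇒ each member carries load in proportion to AE: A₁E₁ = 10790000 N, A₂E₂ = 171900000 N, ΣAE = 182600000 N.
F₁ = P·A₁E₁/ΣAE = 188000·10790000/182600000 = 11100 N.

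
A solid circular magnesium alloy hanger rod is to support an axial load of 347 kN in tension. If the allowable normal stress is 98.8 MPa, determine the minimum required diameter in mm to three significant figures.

Required area A ≥ P/σ_allow = 347000/98.8 = 3512 mm².
For a solid circular section, d ≥ √(4A/π) = 66.87 mm.

66.9 mm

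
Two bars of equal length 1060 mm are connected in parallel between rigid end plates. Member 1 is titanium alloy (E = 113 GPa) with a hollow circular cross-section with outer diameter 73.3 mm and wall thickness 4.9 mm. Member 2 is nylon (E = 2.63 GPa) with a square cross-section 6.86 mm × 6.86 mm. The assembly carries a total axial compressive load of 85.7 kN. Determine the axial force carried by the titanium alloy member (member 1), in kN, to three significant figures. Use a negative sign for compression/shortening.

A_1 = 1053 mm².
A_2 = 47.06 mm².
Equal strain + equilibrium ⇒ each member carries load in proportion to AE: A₁E₁ = 119000000 N, A₂E₂ = 123800 N, ΣAE = 119100000 N.
F₁ = P·A₁E₁/ΣAE = -85700·119000000/119100000 = -85610 N.

-85.6 kN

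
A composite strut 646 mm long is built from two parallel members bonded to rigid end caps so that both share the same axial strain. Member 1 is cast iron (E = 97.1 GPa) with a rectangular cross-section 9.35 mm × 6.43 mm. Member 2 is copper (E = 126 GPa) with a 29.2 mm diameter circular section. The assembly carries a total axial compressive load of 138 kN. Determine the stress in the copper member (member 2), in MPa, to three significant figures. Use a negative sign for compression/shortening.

A_1 = 60.12 mm².
A_2 = 669.7 mm².
Equal strain + equilibrium ⇒ each member carries load in proportion to AE: A₁E₁ = 5838000 N, A₂E₂ = 84380000 N, ΣAE = 90220000 N.
σ₂ = P·E₂/ΣAE = -138000·126000/90220000 = -192.7 MPa.

-193 MPa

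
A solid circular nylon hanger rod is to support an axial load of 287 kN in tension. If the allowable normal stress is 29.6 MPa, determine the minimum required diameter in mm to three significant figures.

Required area A ≥ P/σ_allow = 287000/29.6 = 9696 mm².
For a solid circular section, d ≥ √(4A/π) = 111.1 mm.

111 mm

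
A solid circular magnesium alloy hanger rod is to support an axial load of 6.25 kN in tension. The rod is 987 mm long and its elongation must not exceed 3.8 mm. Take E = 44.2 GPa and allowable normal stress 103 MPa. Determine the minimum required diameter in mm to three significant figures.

Required area A ≥ P/σ_allow = 6250/103 = 60.68 mm².
For a solid circular section, d ≥ √(4A/π) = 8.79 mm.
Elongation limit: A ≥ PL/(Eδ_allow) = 6250·987/(44200·3.8) = 36.73 mm² ⇒ d ≥ 6.838 mm.
The stress limit governs.

8.79 mm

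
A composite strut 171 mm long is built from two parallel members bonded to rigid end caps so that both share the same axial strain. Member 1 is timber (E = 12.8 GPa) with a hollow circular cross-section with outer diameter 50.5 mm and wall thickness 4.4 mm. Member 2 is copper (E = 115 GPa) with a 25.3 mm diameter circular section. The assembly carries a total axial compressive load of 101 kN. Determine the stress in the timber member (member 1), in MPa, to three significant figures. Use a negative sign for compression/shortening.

-19.6 MPa

A_1 = 637.2 mm².
A_2 = 502.7 mm².
Equal strain + equilibrium ⇒ each member carries load in proportion to AE: A₁E₁ = 8157000 N, A₂E₂ = 57810000 N, ΣAE = 65970000 N.
σ₁ = P·E₁/ΣAE = -101000·12800/65970000 = -19.6 MPa.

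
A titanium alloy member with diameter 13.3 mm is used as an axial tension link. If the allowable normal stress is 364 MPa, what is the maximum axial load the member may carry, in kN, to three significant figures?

50.6 kN

A = 138.9 mm².
P_max = σ_allow · A = 364 · 138.9 = 50570 N = 50.57 kN.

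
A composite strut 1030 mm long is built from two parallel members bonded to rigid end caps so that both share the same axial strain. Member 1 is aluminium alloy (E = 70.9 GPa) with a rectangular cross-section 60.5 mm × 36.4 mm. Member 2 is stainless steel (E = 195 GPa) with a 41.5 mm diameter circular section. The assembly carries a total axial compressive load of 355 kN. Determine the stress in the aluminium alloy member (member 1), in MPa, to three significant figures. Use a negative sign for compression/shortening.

-59.9 MPa

A_1 = 2202 mm².
A_2 = 1353 mm².
Equal strain + equilibrium ⇒ each member carries load in proportion to AE: A₁E₁ = 156100000 N, A₂E₂ = 263800000 N, ΣAE = 419900000 N.
σ₁ = P·E₁/ΣAE = -355000·70900/419900000 = -59.94 MPa.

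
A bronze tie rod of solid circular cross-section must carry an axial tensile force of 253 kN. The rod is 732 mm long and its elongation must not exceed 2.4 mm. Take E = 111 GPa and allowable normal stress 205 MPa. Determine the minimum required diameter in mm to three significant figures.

Required area A ≥ P/σ_allow = 253000/205 = 1234 mm².
For a solid circular section, d ≥ √(4A/π) = 39.64 mm.
Elongation limit: A ≥ PL/(Eδ_allow) = 253000·732/(111000·2.4) = 695.2 mm² ⇒ d ≥ 29.75 mm.
The stress limit governs.

39.6 mm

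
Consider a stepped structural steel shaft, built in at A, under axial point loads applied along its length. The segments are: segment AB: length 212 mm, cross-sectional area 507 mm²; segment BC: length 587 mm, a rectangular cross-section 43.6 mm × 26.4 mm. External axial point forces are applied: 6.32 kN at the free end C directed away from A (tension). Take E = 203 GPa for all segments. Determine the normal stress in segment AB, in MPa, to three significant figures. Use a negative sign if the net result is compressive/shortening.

Internal axial forces (sectioning from the free end, tension +): N_BC = 6.32 kN, N_AB = 6.32 kN.
σ_AB = N_AB/A_AB = 6320/507 = 12.47 MPa.

12.5 MPa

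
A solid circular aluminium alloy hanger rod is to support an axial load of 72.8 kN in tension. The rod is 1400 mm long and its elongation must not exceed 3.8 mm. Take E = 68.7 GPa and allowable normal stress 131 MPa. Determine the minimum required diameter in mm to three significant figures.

26.6 mm

Required area A ≥ P/σ_allow = 72800/131 = 555.7 mm².
For a solid circular section, d ≥ √(4A/π) = 26.6 mm.
Elongation limit: A ≥ PL/(Eδ_allow) = 72800·1400/(68700·3.8) = 390.4 mm² ⇒ d ≥ 22.3 mm.
The stress limit governs.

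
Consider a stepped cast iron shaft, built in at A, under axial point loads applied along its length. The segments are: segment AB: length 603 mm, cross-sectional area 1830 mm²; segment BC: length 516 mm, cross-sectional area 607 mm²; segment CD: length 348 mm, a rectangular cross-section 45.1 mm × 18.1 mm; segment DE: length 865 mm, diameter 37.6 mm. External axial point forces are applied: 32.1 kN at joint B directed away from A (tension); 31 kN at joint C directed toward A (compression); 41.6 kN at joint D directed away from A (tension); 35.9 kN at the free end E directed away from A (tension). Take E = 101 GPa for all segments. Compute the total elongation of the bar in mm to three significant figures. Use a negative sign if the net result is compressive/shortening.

1.25 mm

Internal axial forces (sectioning from the free end, tension +): N_DE = 35.9 kN, N_CD = 77.5 kN, N_BC = 46.5 kN, N_AB = 78.6 kN.
A_CD = 816.3 mm².
A_DE = 1110 mm².
δ_AB = 78600·603/(1830·101000) = 0.2564 mm
δ_BC = 46500·516/(607·101000) = 0.3914 mm
δ_CD = 77500·348/(816.3·101000) = 0.3271 mm
δ_DE = 35900·865/(1110·101000) = 0.2769 mm
δ = Σδ_i = 1.252 mm.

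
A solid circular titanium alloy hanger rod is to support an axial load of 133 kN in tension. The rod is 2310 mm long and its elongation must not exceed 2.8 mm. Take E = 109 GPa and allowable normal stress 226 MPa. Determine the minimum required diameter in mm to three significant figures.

35.8 mm

Required area A ≥ P/σ_allow = 133000/226 = 588.5 mm².
For a solid circular section, d ≥ √(4A/π) = 27.37 mm.
Elongation limit: A ≥ PL/(Eδ_allow) = 133000·2310/(109000·2.8) = 1007 mm² ⇒ d ≥ 35.8 mm.
The elongation limit governs.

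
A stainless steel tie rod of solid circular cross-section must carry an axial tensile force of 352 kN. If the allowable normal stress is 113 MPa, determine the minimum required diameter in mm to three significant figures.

63.0 mm

Required area A ≥ P/σ_allow = 352000/113 = 3115 mm².
For a solid circular section, d ≥ √(4A/π) = 62.98 mm.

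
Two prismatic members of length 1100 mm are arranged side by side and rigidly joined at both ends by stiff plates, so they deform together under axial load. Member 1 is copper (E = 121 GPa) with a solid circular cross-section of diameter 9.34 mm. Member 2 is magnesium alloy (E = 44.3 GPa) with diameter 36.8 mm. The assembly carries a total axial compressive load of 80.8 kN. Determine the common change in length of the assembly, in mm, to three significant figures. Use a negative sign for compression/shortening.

-1.60 mm

A_1 = 68.51 mm².
A_2 = 1064 mm².
Equal strain + equilibrium ⇒ each member carries load in proportion to AE: A₁E₁ = 8290000 N, A₂E₂ = 47120000 N, ΣAE = 55410000 N.
δ = PL/ΣAE = -80800·1100/55410000 = -1.604 mm.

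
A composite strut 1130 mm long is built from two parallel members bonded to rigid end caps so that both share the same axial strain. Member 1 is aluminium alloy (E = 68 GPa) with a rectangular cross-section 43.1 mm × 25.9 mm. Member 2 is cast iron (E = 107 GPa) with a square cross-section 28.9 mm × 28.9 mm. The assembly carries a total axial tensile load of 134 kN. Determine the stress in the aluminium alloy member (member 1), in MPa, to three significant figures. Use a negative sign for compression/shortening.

A_1 = 1116 mm².
A_2 = 835.2 mm².
Equal strain + equilibrium ⇒ each member carries load in proportion to AE: A₁E₁ = 75910000 N, A₂E₂ = 89370000 N, ΣAE = 165300000 N.
σ₁ = P·E₁/ΣAE = 134000·68000/165300000 = 55.13 MPa.

55.1 MPa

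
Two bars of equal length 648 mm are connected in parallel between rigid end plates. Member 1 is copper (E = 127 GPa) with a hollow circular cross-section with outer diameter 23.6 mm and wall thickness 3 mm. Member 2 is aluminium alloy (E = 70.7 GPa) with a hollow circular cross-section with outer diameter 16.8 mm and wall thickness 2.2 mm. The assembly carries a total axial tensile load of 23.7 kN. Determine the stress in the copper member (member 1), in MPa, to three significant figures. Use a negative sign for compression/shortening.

94.7 MPa

A_1 = 194.2 mm².
A_2 = 100.9 mm².
Equal strain + equilibrium ⇒ each member carries load in proportion to AE: A₁E₁ = 24660000 N, A₂E₂ = 7134000 N, ΣAE = 31790000 N.
σ₁ = P·E₁/ΣAE = 23700·127000/31790000 = 94.68 MPa.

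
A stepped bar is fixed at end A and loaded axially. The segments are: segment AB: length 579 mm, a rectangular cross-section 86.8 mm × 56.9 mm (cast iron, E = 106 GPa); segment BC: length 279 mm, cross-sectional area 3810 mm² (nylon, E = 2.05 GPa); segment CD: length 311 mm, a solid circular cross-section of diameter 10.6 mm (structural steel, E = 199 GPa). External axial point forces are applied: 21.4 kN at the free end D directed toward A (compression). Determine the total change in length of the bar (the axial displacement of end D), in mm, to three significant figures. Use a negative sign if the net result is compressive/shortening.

Internal axial forces (sectioning from the free end, tension +): N_CD = -21.4 kN, N_BC = -21.4 kN, N_AB = -21.4 kN.
A_AB = 4939 mm².
A_CD = 88.25 mm².
δ_AB = -21400·579/(4939·106000) = -0.02367 mm
δ_BC = -21400·279/(3810·2050) = -0.7644 mm
δ_CD = -21400·311/(88.25·199000) = -0.379 mm
δ = Σδ_i = -1.167 mm.

-1.17 mm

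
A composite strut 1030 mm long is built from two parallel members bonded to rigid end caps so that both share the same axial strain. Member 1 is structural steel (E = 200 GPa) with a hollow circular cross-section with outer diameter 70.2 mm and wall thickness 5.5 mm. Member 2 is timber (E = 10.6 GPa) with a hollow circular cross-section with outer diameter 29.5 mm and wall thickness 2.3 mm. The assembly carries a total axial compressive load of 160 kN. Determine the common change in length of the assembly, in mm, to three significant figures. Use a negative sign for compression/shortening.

-0.730 mm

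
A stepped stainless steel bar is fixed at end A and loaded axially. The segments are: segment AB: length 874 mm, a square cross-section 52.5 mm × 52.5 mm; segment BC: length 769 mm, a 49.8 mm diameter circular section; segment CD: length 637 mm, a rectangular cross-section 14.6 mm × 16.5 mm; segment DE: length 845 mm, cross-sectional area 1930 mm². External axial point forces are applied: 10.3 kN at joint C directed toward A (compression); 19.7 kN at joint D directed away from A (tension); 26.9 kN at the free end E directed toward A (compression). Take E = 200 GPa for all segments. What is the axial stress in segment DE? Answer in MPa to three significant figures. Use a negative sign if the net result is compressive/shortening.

-13.9 MPa

Internal axial forces (sectioning from the free end, tension +): N_DE = -26.9 kN, N_CD = -7.2 kN, N_BC = -17.5 kN, N_AB = -17.5 kN.
σ_DE = N_DE/A_DE = -26900/1930 = -13.94 MPa.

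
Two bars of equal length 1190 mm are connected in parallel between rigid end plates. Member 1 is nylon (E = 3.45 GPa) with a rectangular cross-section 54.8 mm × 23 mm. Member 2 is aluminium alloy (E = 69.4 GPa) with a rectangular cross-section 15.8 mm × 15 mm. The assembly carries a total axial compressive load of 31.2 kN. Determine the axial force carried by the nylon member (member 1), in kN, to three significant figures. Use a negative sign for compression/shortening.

-6.52 kN

A_1 = 1260 mm².
A_2 = 237 mm².
Equal strain + equilibrium ⇒ each member carries load in proportion to AE: A₁E₁ = 4348000 N, A₂E₂ = 16450000 N, ΣAE = 20800000 N.
F₁ = P·A₁E₁/ΣAE = -31200·4348000/20800000 = -6524 N.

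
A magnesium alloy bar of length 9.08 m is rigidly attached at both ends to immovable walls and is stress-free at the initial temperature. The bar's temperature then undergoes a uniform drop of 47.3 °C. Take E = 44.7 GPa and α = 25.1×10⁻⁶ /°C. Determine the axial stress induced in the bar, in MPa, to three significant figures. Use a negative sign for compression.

Free thermal expansion αLΔT = 25.1e-6 · 9080 · -47.3 = -10.78 mm.
The walls impose strain ε = −(-10.78)/9080 = 1.1872e-03; σ = Eε = 44700 · 1.1872e-03 = 53.07 MPa.

53.1 MPa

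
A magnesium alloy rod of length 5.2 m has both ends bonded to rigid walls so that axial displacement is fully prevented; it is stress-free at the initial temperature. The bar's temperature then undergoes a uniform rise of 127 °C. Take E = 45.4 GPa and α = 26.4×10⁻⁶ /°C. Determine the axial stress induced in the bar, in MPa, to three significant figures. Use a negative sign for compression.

Free thermal expansion αLΔT = 26.4e-6 · 5200 · 127 = 17.43 mm.
The walls impose strain ε = −(17.43)/5200 = -3.3528e-03; σ = Eε = 45400 · -3.3528e-03 = -152.2 MPa.

-152 MPa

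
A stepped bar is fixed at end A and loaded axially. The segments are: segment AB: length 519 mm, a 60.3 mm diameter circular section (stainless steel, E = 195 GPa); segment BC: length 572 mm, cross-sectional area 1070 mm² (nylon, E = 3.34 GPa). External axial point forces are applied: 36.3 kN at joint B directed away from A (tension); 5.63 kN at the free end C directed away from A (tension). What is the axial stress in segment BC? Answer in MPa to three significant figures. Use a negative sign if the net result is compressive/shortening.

5.26 MPa

Internal axial forces (sectioning from the free end, tension +): N_BC = 5.63 kN, N_AB = 41.93 kN.
σ_BC = N_BC/A_BC = 5630/1070 = 5.262 MPa.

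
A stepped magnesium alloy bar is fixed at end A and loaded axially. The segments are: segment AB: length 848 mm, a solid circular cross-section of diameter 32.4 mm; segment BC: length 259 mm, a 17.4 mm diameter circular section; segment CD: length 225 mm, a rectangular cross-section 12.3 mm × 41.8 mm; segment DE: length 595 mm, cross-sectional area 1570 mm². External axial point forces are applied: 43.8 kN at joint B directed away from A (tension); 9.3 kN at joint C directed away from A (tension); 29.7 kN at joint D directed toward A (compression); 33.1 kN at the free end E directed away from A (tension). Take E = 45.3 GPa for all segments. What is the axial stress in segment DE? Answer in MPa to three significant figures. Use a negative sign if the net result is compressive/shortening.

21.1 MPa

Internal axial forces (sectioning from the free end, tension +): N_DE = 33.1 kN, N_CD = 3.4 kN, N_BC = 12.7 kN, N_AB = 56.5 kN.
σ_DE = N_DE/A_DE = 33100/1570 = 21.08 MPa.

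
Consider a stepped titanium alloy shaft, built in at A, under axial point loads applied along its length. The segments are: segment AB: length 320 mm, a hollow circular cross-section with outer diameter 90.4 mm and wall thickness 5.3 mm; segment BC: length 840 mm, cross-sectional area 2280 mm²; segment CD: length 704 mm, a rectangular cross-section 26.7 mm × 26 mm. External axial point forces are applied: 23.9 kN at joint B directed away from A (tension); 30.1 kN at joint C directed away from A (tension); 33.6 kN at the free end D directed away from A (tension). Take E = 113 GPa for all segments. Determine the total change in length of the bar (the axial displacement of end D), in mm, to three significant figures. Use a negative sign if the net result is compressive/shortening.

Internal axial forces (sectioning from the free end, tension +): N_CD = 33.6 kN, N_BC = 63.7 kN, N_AB = 87.6 kN.
A_AB = 1417 mm².
A_CD = 694.2 mm².
δ_AB = 87600·320/(1417·113000) = 0.1751 mm
δ_BC = 63700·840/(2280·113000) = 0.2077 mm
δ_CD = 33600·704/(694.2·113000) = 0.3015 mm
δ = Σδ_i = 0.6843 mm.

0.684 mm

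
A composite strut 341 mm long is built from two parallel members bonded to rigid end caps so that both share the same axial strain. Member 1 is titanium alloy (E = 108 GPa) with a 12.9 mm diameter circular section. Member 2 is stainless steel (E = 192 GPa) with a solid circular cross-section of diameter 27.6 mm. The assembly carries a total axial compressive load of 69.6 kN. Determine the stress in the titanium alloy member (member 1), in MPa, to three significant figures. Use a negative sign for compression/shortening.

A_1 = 130.7 mm².
A_2 = 598.3 mm².
Equal strain + equilibrium ⇒ each member carries load in proportion to AE: A₁E₁ = 14120000 N, A₂E₂ = 114900000 N, ΣAE = 129000000 N.
σ₁ = P·E₁/ΣAE = -69600·108000/129000000 = -58.28 MPa.

-58.3 MPa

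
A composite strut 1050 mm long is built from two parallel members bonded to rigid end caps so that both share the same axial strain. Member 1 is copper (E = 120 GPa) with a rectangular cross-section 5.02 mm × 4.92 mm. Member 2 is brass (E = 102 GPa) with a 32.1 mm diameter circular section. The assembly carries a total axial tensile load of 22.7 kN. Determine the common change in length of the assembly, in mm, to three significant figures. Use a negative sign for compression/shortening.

A_1 = 24.7 mm².
A_2 = 809.3 mm².
Equal strain + equilibrium ⇒ each member carries load in proportion to AE: A₁E₁ = 2964000 N, A₂E₂ = 82550000 N, ΣAE = 85510000 N.
δ = PL/ΣAE = 22700·1050/85510000 = 0.2787 mm.

0.279 mm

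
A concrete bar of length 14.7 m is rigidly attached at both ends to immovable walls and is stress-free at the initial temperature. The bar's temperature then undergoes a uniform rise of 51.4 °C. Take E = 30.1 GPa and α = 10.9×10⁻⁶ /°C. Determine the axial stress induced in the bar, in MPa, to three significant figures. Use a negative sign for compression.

-16.9 MPa

Free thermal expansion αLΔT = 10.9e-6 · 14700 · 51.4 = 8.236 mm.
The walls impose strain ε = −(8.236)/14700 = -5.6026e-04; σ = Eε = 30100 · -5.6026e-04 = -16.86 MPa.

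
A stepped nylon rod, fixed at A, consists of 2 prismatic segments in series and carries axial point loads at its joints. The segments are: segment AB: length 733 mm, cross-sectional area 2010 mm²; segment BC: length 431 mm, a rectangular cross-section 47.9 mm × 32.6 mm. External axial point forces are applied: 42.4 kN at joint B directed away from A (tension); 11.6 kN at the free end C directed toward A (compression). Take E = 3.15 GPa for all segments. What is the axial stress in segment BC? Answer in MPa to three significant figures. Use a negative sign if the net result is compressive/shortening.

Internal axial forces (sectioning from the free end, tension +): N_BC = -11.6 kN, N_AB = 30.8 kN.
A_BC = 1562 mm².
σ_BC = N_BC/A_BC = -11600/1562 = -7.429 MPa.

-7.43 MPa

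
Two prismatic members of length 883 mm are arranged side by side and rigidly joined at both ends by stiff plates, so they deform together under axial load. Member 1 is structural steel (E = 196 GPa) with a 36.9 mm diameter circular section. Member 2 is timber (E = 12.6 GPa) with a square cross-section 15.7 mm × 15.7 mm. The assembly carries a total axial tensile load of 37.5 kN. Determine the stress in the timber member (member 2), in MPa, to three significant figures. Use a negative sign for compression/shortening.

2.22 MPa

A_1 = 1069 mm².
A_2 = 246.5 mm².
Equal strain + equilibrium ⇒ each member carries load in proportion to AE: A₁E₁ = 209600000 N, A₂E₂ = 3106000 N, ΣAE = 212700000 N.
σ₂ = P·E₂/ΣAE = 37500·12600/212700000 = 2.221 MPa.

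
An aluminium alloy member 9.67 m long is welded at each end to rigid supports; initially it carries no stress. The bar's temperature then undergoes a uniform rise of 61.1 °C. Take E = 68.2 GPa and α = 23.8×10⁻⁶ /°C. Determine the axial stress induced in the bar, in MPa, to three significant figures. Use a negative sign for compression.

Free thermal expansion αLΔT = 23.8e-6 · 9670 · 61.1 = 14.06 mm.
The walls impose strain ε = −(14.06)/9670 = -1.4542e-03; σ = Eε = 68200 · -1.4542e-03 = -99.18 MPa.

-99.2 MPa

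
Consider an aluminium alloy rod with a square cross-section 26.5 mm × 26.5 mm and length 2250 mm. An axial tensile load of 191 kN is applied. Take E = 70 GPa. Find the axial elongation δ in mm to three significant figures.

8.74 mm

A = 702.2 mm².
δ_mech = NL/(AE) = 191000·2250/(702.2·70000) = 8.742 mm.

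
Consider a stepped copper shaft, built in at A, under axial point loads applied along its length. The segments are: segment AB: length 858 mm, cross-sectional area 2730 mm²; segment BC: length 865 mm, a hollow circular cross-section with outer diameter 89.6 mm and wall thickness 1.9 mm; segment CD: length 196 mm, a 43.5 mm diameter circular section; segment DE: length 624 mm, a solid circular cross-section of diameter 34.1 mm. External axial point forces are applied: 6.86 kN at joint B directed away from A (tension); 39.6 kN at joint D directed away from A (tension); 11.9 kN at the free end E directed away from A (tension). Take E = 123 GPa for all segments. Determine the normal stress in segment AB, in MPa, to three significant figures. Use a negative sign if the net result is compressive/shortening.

21.4 MPa

Internal axial forces (sectioning from the free end, tension +): N_DE = 11.9 kN, N_CD = 51.5 kN, N_BC = 51.5 kN, N_AB = 58.36 kN.
σ_AB = N_AB/A_AB = 58360/2730 = 21.38 MPa.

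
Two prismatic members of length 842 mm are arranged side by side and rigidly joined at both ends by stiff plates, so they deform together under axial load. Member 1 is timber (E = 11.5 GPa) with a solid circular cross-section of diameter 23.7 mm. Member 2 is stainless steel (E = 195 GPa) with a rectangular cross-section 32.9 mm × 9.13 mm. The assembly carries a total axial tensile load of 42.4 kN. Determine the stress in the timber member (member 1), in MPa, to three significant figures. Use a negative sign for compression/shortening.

A_1 = 441.2 mm².
A_2 = 300.4 mm².
Equal strain + equilibrium ⇒ each member carries load in proportion to AE: A₁E₁ = 5073000 N, A₂E₂ = 58570000 N, ΣAE = 63650000 N.
σ₁ = P·E₁/ΣAE = 42400·11500/63650000 = 7.661 MPa.

7.66 MPa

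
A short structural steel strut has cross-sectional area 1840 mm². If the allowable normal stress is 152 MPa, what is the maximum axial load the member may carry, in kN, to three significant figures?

280 kN

P_max = σ_allow · A = 152 · 1840 = 279700 N = 279.7 kN.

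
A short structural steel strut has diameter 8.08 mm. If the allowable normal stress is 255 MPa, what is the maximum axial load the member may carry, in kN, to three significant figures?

A = 51.28 mm².
P_max = σ_allow · A = 255 · 51.28 = 13080 N = 13.08 kN.

13.1 kN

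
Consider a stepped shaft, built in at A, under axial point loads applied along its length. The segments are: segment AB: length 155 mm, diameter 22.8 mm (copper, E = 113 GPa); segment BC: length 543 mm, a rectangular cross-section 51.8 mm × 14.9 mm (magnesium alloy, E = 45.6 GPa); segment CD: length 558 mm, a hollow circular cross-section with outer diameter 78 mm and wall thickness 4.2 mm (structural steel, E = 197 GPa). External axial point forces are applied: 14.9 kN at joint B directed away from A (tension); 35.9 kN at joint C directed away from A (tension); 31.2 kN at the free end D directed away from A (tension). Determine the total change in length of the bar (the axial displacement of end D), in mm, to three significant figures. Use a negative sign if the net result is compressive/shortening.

1.40 mm

Internal axial forces (sectioning from the free end, tension +): N_CD = 31.2 kN, N_BC = 67.1 kN, N_AB = 82 kN.
A_AB = 408.3 mm².
A_BC = 771.8 mm².
A_CD = 973.8 mm².
δ_AB = 82000·155/(408.3·113000) = 0.2755 mm
δ_BC = 67100·543/(771.8·45600) = 1.035 mm
δ_CD = 31200·558/(973.8·197000) = 0.09075 mm
δ = Σδ_i = 1.401 mm.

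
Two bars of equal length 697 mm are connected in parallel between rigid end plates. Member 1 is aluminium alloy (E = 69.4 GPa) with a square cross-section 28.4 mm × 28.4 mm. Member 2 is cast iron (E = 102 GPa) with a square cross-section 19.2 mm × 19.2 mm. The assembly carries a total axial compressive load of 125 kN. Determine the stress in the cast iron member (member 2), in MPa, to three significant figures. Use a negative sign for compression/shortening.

A_1 = 806.6 mm².
A_2 = 368.6 mm².
Equal strain + equilibrium ⇒ each member carries load in proportion to AE: A₁E₁ = 55980000 N, A₂E₂ = 37600000 N, ΣAE = 93580000 N.
σ₂ = P·E₂/ΣAE = -125000·102000/93580000 = -136.3 MPa.

-136 MPa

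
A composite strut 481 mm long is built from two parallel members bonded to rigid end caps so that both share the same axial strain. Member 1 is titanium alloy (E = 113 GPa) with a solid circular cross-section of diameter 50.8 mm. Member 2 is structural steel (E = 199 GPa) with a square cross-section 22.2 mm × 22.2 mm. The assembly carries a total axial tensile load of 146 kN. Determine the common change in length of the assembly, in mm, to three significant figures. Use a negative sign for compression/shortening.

0.215 mm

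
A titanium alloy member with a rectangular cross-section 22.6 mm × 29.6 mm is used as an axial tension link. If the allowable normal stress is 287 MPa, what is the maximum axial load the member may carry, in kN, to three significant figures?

A = 669 mm².
P_max = σ_allow · A = 287 · 669 = 192000 N = 192 kN.

192 kN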